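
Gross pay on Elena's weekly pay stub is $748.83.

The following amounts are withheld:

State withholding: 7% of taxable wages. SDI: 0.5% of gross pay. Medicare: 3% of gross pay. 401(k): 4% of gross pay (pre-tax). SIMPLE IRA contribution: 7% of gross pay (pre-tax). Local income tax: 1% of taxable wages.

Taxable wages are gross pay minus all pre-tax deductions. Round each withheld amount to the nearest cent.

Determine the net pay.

401(k): $748.83 × 0.04 = $29.95
SIMPLE IRA contribution: $748.83 × 0.07 = $52.42
Pre-tax total = $29.95 + $52.42 = $82.37
Taxable wages = $748.83 − $82.37 = $666.46
Local income tax: $666.46 × 0.01 = $6.66
State withholding: $666.46 × 0.07 = $46.65
Medicare: $748.83 × 0.03 = $22.46
SDI: $748.83 × 0.005 = $3.74
Total deductions = $29.95 + $52.42 + $6.66 + $46.65 + $22.46 + $3.74 = $161.88
Net pay = $748.83 − $161.88 = $586.95

$586.95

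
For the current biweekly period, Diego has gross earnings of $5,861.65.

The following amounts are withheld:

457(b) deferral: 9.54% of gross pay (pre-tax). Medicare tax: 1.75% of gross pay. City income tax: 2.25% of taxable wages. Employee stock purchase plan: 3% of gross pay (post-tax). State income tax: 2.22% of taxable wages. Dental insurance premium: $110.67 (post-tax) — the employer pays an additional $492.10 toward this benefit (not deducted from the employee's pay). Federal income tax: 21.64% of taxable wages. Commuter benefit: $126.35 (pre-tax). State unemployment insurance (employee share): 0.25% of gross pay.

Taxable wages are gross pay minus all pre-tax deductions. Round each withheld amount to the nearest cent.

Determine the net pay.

$3,420.87

457(b) deferral: $5,861.65 × 0.0954 = $559.20
Commuter benefit: $126.35
Pre-tax total = $559.20 + $126.35 = $685.55
Taxable wages = $5,861.65 − $685.55 = $5,176.10
State income tax: $5,176.10 × 0.0222 = $114.91
Federal income tax: $5,176.10 × 0.2164 = $1,120.11
City income tax: $5,176.10 × 0.0225 = $116.46
Medicare tax: $5,861.65 × 0.0175 = $102.58
State unemployment insurance (employee share): $5,861.65 × 0.0025 = $14.65
Dental insurance premium: $110.67
Employee stock purchase plan: $5,861.65 × 0.03 = $175.85
(Employer's $492.10 toward dental insurance premium is not withheld from the employee.)
Total deductions = $559.20 + $126.35 + $114.91 + $1,120.11 + $116.46 + $102.58 + $14.65 + $110.67 + $175.85 = $2,440.78
Net pay = $5,861.65 − $2,440.78 = $3,420.87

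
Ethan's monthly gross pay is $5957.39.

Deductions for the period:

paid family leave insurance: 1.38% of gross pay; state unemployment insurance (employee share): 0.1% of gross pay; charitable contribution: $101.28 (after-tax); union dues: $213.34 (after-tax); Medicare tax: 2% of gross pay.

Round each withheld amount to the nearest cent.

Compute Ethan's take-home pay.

$5435.45

Paid family leave insurance: $5957.39 × 0.0138 = $82.21
State unemployment insurance (employee share): $5957.39 × 0.001 = $5.96
Medicare tax: $5957.39 × 0.02 = $119.15
Union dues: $213.34
Charitable contribution: $101.28
Total deductions = $82.21 + $5.96 + $119.15 + $213.34 + $101.28 = $521.94
Net pay = $5957.39 − $521.94 = $5435.45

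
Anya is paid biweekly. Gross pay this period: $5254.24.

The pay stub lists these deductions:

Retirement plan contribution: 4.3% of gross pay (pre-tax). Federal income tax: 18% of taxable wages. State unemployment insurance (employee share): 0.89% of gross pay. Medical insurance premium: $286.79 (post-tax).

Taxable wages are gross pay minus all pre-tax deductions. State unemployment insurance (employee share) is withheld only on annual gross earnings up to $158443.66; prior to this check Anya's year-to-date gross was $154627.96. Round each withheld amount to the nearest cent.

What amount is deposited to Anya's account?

$3802.46

Retirement plan contribution: $5254.24 × 0.043 = $225.93
Taxable wages = $5254.24 − $225.93 = $5028.31
Federal income tax: $5028.31 × 0.18 = $905.10
State unemployment insurance (employee share): only $158443.66 − $154627.96 = $3815.70 of this check is subject → $3815.70 × 0.0089 = $33.96
Medical insurance premium: $286.79
Total deductions = $225.93 + $905.10 + $33.96 + $286.79 = $1451.78
Net pay = $5254.24 − $1451.78 = $3802.46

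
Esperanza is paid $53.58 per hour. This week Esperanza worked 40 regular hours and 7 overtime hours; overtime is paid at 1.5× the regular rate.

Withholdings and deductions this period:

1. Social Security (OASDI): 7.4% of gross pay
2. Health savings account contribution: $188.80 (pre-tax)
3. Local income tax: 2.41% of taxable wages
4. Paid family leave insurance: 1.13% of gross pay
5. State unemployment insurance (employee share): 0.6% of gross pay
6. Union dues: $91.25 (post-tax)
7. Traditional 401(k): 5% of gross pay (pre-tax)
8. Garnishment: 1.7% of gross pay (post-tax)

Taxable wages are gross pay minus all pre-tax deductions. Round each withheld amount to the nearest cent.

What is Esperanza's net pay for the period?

Regular pay: 40 × $53.58 = $2143.20
Overtime pay: 7 × $53.58 × 1.5 = $562.59
Gross pay = $2143.20 + $562.59 = $2705.79
Traditional 401(k): $2705.79 × 0.05 = $135.29
Health savings account contribution: $188.80
Pre-tax total = $135.29 + $188.80 = $324.09
Taxable wages = $2705.79 − $324.09 = $2381.70
Local income tax: $2381.70 × 0.0241 = $57.40
State unemployment insurance (employee share): $2705.79 × 0.006 = $16.23
Paid family leave insurance: $2705.79 × 0.0113 = $30.58
Social Security (OASDI): $2705.79 × 0.074 = $200.23
Garnishment: $2705.79 × 0.017 = $46.00
Union dues: $91.25
Total deductions = $135.29 + $188.80 + $57.40 + $16.23 + $30.58 + $200.23 + $46.00 + $91.25 = $765.78
Net pay = $2705.79 − $765.78 = $1940.01

$1940.01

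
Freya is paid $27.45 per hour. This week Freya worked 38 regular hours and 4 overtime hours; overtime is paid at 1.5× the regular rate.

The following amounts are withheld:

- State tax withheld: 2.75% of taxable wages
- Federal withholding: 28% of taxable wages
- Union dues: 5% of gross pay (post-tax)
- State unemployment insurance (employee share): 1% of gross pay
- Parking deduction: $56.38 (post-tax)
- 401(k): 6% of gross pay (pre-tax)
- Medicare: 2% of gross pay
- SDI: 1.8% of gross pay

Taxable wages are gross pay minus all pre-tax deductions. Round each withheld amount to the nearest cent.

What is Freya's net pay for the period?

Regular pay: 38 × $27.45 = $1,043.10
Overtime pay: 4 × $27.45 × 1.5 = $164.70
Gross pay = $1,043.10 + $164.70 = $1,207.80
401(k): $1,207.80 × 0.06 = $72.47
Taxable wages = $1,207.80 − $72.47 = $1,135.33
State tax withheld: $1,135.33 × 0.0275 = $31.22
Federal withholding: $1,135.33 × 0.28 = $317.89
State unemployment insurance (employee share): $1,207.80 × 0.01 = $12.08
SDI: $1,207.80 × 0.018 = $21.74
Medicare: $1,207.80 × 0.02 = $24.16
Union dues: $1,207.80 × 0.05 = $60.39
Parking deduction: $56.38
Total deductions = $72.47 + $31.22 + $317.89 + $12.08 + $21.74 + $24.16 + $60.39 + $56.38 = $596.33
Net pay = $1,207.80 − $596.33 = $611.47

$611.47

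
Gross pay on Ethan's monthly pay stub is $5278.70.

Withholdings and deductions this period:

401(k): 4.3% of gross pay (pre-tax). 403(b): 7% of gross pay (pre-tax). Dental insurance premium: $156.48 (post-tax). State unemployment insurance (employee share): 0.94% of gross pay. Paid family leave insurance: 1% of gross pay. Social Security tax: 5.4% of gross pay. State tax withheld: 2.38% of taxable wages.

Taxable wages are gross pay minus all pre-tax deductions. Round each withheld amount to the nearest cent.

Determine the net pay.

$4026.83

401(k): $5278.70 × 0.043 = $226.98
403(b): $5278.70 × 0.07 = $369.51
Pre-tax total = $226.98 + $369.51 = $596.49
Taxable wages = $5278.70 − $596.49 = $4682.21
State tax withheld: $4682.21 × 0.0238 = $111.44
Social Security tax: $5278.70 × 0.054 = $285.05
State unemployment insurance (employee share): $5278.70 × 0.0094 = $49.62
Paid family leave insurance: $5278.70 × 0.01 = $52.79
Dental insurance premium: $156.48
Total deductions = $226.98 + $369.51 + $111.44 + $285.05 + $49.62 + $52.79 + $156.48 = $1251.87
Net pay = $5278.70 − $1251.87 = $4026.83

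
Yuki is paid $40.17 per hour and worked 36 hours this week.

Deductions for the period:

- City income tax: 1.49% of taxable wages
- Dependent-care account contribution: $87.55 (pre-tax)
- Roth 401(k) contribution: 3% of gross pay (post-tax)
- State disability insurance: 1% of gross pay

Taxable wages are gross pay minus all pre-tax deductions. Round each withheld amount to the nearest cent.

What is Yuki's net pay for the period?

Gross pay: 36 × $40.17 = $1,446.12
Dependent-care account contribution: $87.55
Taxable wages = $1,446.12 − $87.55 = $1,358.57
City income tax: $1,358.57 × 0.0149 = $20.24
State disability insurance: $1,446.12 × 0.01 = $14.46
Roth 401(k) contribution: $1,446.12 × 0.03 = $43.38
Total deductions = $87.55 + $20.24 + $14.46 + $43.38 = $165.63
Net pay = $1,446.12 − $165.63 = $1,280.49

$1,280.49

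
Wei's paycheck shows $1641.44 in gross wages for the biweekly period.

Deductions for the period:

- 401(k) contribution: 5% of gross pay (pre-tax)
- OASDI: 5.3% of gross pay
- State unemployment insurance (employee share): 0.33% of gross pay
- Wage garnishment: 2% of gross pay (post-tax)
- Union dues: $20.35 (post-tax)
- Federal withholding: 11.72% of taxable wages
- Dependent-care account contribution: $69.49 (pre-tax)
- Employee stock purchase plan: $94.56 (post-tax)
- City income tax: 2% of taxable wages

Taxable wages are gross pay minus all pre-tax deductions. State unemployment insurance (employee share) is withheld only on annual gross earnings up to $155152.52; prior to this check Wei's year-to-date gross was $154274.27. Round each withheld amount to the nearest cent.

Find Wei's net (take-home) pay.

Dependent-care account contribution: $69.49
401(k) contribution: $1641.44 × 0.05 = $82.07
Pre-tax total = $69.49 + $82.07 = $151.56
Taxable wages = $1641.44 − $151.56 = $1489.88
City income tax: $1489.88 × 0.02 = $29.80
Federal withholding: $1489.88 × 0.1172 = $174.61
OASDI: $1641.44 × 0.053 = $87.00
State unemployment insurance (employee share): only $155152.52 − $154274.27 = $878.25 of this check is subject → $878.25 × 0.0033 = $2.90
Employee stock purchase plan: $94.56
Wage garnishment: $1641.44 × 0.02 = $32.83
Union dues: $20.35
Total deductions = $69.49 + $82.07 + $29.80 + $174.61 + $87.00 + $2.90 + $94.56 + $32.83 + $20.35 = $593.61
Net pay = $1641.44 − $593.61 = $1047.83

$1047.83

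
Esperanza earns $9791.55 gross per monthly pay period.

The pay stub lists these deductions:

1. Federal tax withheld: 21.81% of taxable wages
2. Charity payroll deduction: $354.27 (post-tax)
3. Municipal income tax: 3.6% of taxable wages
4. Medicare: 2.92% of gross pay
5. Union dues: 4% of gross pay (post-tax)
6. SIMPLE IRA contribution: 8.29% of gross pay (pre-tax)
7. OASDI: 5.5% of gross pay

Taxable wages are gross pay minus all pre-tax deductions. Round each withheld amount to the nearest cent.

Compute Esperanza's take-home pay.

$5127.68

SIMPLE IRA contribution: $9791.55 × 0.0829 = $811.72
Taxable wages = $9791.55 − $811.72 = $8979.83
Federal tax withheld: $8979.83 × 0.2181 = $1958.50
Municipal income tax: $8979.83 × 0.036 = $323.27
Medicare: $9791.55 × 0.0292 = $285.91
OASDI: $9791.55 × 0.055 = $538.54
Charity payroll deduction: $354.27
Union dues: $9791.55 × 0.04 = $391.66
Total deductions = $811.72 + $1958.50 + $323.27 + $285.91 + $538.54 + $354.27 + $391.66 = $4663.87
Net pay = $9791.55 − $4663.87 = $5127.68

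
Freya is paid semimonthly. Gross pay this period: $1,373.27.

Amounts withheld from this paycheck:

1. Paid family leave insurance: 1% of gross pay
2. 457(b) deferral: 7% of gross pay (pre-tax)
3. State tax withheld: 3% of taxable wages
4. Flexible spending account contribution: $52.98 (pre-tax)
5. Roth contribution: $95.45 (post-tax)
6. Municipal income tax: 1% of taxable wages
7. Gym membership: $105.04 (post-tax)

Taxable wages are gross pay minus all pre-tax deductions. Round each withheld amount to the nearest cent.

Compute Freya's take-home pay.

$960.98

Flexible spending account contribution: $52.98
457(b) deferral: $1,373.27 × 0.07 = $96.13
Pre-tax total = $52.98 + $96.13 = $149.11
Taxable wages = $1,373.27 − $149.11 = $1,224.16
State tax withheld: $1,224.16 × 0.03 = $36.72
Municipal income tax: $1,224.16 × 0.01 = $12.24
Paid family leave insurance: $1,373.27 × 0.01 = $13.73
Gym membership: $105.04
Roth contribution: $95.45
Total deductions = $52.98 + $96.13 + $36.72 + $12.24 + $13.73 + $105.04 + $95.45 = $412.29
Net pay = $1,373.27 − $412.29 = $960.98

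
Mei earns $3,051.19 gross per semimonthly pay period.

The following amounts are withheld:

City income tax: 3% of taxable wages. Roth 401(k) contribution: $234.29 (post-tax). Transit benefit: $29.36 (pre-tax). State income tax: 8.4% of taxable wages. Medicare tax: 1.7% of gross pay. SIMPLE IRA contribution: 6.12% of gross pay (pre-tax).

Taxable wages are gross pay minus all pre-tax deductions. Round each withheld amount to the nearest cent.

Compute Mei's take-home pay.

SIMPLE IRA contribution: $3,051.19 × 0.0612 = $186.73
Transit benefit: $29.36
Pre-tax total = $186.73 + $29.36 = $216.09
Taxable wages = $3,051.19 − $216.09 = $2,835.10
City income tax: $2,835.10 × 0.03 = $85.05
State income tax: $2,835.10 × 0.084 = $238.15
Medicare tax: $3,051.19 × 0.017 = $51.87
Roth 401(k) contribution: $234.29
Total deductions = $186.73 + $29.36 + $85.05 + $238.15 + $51.87 + $234.29 = $825.45
Net pay = $3,051.19 − $825.45 = $2,225.74

$2,225.74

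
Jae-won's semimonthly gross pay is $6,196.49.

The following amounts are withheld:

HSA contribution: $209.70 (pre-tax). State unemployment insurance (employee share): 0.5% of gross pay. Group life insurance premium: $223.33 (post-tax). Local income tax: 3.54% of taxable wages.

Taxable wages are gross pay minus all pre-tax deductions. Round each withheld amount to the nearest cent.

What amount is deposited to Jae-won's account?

$5,520.55

HSA contribution: $209.70
Taxable wages = $6,196.49 − $209.70 = $5,986.79
Local income tax: $5,986.79 × 0.0354 = $211.93
State unemployment insurance (employee share): $6,196.49 × 0.005 = $30.98
Group life insurance premium: $223.33
Total deductions = $209.70 + $211.93 + $30.98 + $223.33 = $675.94
Net pay = $6,196.49 − $675.94 = $5,520.55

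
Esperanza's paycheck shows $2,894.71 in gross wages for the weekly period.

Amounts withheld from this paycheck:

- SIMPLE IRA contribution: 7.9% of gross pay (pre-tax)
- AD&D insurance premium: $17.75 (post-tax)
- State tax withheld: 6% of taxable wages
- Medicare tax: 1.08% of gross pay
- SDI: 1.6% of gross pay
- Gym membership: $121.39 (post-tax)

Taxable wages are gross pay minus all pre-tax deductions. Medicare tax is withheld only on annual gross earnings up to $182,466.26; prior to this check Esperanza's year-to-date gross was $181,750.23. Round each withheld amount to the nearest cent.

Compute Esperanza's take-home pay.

SIMPLE IRA contribution: $2,894.71 × 0.079 = $228.68
Taxable wages = $2,894.71 − $228.68 = $2,666.03
State tax withheld: $2,666.03 × 0.06 = $159.96
Medicare tax: only $182,466.26 − $181,750.23 = $716.03 of this check is subject → $716.03 × 0.0108 = $7.73
SDI: $2,894.71 × 0.016 = $46.32
AD&D insurance premium: $17.75
Gym membership: $121.39
Total deductions = $228.68 + $159.96 + $7.73 + $46.32 + $17.75 + $121.39 = $581.83
Net pay = $2,894.71 − $581.83 = $2,312.88

$2,312.88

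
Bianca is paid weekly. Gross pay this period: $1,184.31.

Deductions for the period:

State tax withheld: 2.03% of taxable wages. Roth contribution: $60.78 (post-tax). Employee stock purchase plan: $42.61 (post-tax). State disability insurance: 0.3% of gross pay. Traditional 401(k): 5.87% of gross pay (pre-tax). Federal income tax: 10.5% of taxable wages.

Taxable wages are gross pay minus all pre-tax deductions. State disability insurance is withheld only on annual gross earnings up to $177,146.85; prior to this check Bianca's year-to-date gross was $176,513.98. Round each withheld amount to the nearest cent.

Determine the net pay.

$869.82

Traditional 401(k): $1,184.31 × 0.0587 = $69.52
Taxable wages = $1,184.31 − $69.52 = $1,114.79
Federal income tax: $1,114.79 × 0.105 = $117.05
State tax withheld: $1,114.79 × 0.0203 = $22.63
State disability insurance: only $177,146.85 − $176,513.98 = $632.87 of this check is subject → $632.87 × 0.003 = $1.90
Employee stock purchase plan: $42.61
Roth contribution: $60.78
Total deductions = $69.52 + $117.05 + $22.63 + $1.90 + $42.61 + $60.78 = $314.49
Net pay = $1,184.31 − $314.49 = $869.82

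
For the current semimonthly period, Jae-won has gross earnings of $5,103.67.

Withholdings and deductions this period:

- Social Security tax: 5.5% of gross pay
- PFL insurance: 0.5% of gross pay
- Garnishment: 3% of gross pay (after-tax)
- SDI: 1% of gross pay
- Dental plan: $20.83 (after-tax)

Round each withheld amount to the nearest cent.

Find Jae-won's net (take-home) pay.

$4,572.47

SDI: $5,103.67 × 0.01 = $51.04
PFL insurance: $5,103.67 × 0.005 = $25.52
Social Security tax: $5,103.67 × 0.055 = $280.70
Dental plan: $20.83
Garnishment: $5,103.67 × 0.03 = $153.11
Total deductions = $51.04 + $25.52 + $280.70 + $20.83 + $153.11 = $531.20
Net pay = $5,103.67 − $531.20 = $4,572.47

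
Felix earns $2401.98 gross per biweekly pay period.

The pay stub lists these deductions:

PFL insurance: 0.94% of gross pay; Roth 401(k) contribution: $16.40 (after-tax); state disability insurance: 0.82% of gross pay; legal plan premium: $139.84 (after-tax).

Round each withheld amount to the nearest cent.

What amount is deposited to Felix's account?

PFL insurance: $2401.98 × 0.0094 = $22.58
State disability insurance: $2401.98 × 0.0082 = $19.70
Roth 401(k) contribution: $16.40
Legal plan premium: $139.84
Total deductions = $22.58 + $19.70 + $16.40 + $139.84 = $198.52
Net pay = $2401.98 − $198.52 = $2203.46

$2203.46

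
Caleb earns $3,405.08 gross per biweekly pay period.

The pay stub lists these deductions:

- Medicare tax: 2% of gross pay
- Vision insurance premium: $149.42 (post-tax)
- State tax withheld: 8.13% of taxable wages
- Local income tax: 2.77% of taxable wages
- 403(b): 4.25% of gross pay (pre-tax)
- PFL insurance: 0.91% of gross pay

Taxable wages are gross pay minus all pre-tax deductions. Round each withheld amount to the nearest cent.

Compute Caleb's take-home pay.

$2,656.47

403(b): $3,405.08 × 0.0425 = $144.72
Taxable wages = $3,405.08 − $144.72 = $3,260.36
Local income tax: $3,260.36 × 0.0277 = $90.31
State tax withheld: $3,260.36 × 0.0813 = $265.07
Medicare tax: $3,405.08 × 0.02 = $68.10
PFL insurance: $3,405.08 × 0.0091 = $30.99
Vision insurance premium: $149.42
Total deductions = $144.72 + $90.31 + $265.07 + $68.10 + $30.99 + $149.42 = $748.61
Net pay = $3,405.08 − $748.61 = $2,656.47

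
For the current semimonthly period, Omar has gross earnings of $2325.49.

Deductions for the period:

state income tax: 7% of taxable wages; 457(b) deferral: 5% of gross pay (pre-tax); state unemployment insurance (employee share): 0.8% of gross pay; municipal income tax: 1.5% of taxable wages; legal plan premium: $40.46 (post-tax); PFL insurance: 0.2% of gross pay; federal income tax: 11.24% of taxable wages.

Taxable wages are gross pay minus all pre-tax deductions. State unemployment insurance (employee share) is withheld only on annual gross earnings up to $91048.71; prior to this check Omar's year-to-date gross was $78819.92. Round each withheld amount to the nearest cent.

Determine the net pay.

$1709.40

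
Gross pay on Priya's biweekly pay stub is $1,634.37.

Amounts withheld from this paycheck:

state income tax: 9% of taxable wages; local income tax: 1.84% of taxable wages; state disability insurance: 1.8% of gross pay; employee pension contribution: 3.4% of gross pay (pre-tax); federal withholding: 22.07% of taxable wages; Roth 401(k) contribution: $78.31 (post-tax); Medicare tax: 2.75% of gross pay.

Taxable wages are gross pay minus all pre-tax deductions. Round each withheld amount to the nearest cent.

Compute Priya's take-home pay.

$906.54

Employee pension contribution: $1,634.37 × 0.034 = $55.57
Taxable wages = $1,634.37 − $55.57 = $1,578.80
State income tax: $1,578.80 × 0.09 = $142.09
Federal withholding: $1,578.80 × 0.2207 = $348.44
Local income tax: $1,578.80 × 0.0184 = $29.05
State disability insurance: $1,634.37 × 0.018 = $29.42
Medicare tax: $1,634.37 × 0.0275 = $44.95
Roth 401(k) contribution: $78.31
Total deductions = $55.57 + $142.09 + $348.44 + $29.05 + $29.42 + $44.95 + $78.31 = $727.83
Net pay = $1,634.37 − $727.83 = $906.54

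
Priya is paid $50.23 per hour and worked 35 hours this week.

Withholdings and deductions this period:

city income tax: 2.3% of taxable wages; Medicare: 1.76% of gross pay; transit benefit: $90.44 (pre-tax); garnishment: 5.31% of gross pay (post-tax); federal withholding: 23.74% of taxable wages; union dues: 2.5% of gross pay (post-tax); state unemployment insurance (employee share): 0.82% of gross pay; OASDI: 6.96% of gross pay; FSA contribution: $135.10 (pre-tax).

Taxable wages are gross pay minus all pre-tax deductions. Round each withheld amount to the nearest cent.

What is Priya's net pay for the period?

Gross pay: 35 × $50.23 = $1,758.05
FSA contribution: $135.10
Transit benefit: $90.44
Pre-tax total = $135.10 + $90.44 = $225.54
Taxable wages = $1,758.05 − $225.54 = $1,532.51
City income tax: $1,532.51 × 0.023 = $35.25
Federal withholding: $1,532.51 × 0.2374 = $363.82
OASDI: $1,758.05 × 0.0696 = $122.36
Medicare: $1,758.05 × 0.0176 = $30.94
State unemployment insurance (employee share): $1,758.05 × 0.0082 = $14.42
Union dues: $1,758.05 × 0.025 = $43.95
Garnishment: $1,758.05 × 0.0531 = $93.35
Total deductions = $135.10 + $90.44 + $35.25 + $363.82 + $122.36 + $30.94 + $14.42 + $43.95 + $93.35 = $929.63
Net pay = $1,758.05 − $929.63 = $828.42

$828.42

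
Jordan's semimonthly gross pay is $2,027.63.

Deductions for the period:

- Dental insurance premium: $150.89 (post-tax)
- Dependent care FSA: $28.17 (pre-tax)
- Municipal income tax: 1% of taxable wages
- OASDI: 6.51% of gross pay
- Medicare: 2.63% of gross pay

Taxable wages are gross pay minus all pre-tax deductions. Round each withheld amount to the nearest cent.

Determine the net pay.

$1,643.25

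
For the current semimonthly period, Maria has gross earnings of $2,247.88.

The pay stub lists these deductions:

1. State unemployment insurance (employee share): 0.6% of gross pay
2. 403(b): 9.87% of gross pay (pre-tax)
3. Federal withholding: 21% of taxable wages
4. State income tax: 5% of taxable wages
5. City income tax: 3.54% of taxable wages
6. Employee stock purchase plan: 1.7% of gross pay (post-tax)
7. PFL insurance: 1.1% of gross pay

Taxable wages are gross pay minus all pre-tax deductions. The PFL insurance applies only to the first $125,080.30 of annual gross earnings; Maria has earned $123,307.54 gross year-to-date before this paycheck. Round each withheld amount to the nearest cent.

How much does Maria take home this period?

$1,356.33

403(b): $2,247.88 × 0.0987 = $221.87
Taxable wages = $2,247.88 − $221.87 = $2,026.01
State income tax: $2,026.01 × 0.05 = $101.30
Federal withholding: $2,026.01 × 0.21 = $425.46
City income tax: $2,026.01 × 0.0354 = $71.72
PFL insurance: only $125,080.30 − $123,307.54 = $1,772.76 of this check is subject → $1,772.76 × 0.011 = $19.50
State unemployment insurance (employee share): $2,247.88 × 0.006 = $13.49
Employee stock purchase plan: $2,247.88 × 0.017 = $38.21
Total deductions = $221.87 + $101.30 + $425.46 + $71.72 + $19.50 + $13.49 + $38.21 = $891.55
Net pay = $2,247.88 − $891.55 = $1,356.33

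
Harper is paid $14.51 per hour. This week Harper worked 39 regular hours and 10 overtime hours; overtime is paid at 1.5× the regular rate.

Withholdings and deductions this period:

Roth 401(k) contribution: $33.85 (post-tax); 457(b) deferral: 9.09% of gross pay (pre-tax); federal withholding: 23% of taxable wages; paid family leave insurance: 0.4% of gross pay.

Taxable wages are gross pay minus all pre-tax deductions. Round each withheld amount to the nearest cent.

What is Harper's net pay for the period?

Regular pay: 39 × $14.51 = $565.89
Overtime pay: 10 × $14.51 × 1.5 = $217.65
Gross pay = $565.89 + $217.65 = $783.54
457(b) deferral: $783.54 × 0.0909 = $71.22
Taxable wages = $783.54 − $71.22 = $712.32
Federal withholding: $712.32 × 0.23 = $163.83
Paid family leave insurance: $783.54 × 0.004 = $3.13
Roth 401(k) contribution: $33.85
Total deductions = $71.22 + $163.83 + $3.13 + $33.85 = $272.03
Net pay = $783.54 − $272.03 = $511.51

$511.51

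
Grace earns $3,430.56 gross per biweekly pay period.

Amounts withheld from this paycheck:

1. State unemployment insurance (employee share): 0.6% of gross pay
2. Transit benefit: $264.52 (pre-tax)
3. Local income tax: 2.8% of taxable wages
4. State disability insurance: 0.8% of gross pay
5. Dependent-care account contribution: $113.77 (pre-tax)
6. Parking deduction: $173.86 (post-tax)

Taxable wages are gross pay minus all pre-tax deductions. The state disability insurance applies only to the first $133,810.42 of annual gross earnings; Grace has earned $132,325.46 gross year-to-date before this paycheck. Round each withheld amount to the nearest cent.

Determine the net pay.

Dependent-care account contribution: $113.77
Transit benefit: $264.52
Pre-tax total = $113.77 + $264.52 = $378.29
Taxable wages = $3,430.56 − $378.29 = $3,052.27
Local income tax: $3,052.27 × 0.028 = $85.46
State disability insurance: only $133,810.42 − $132,325.46 = $1,484.96 of this check is subject → $1,484.96 × 0.008 = $11.88
State unemployment insurance (employee share): $3,430.56 × 0.006 = $20.58
Parking deduction: $173.86
Total deductions = $113.77 + $264.52 + $85.46 + $11.88 + $20.58 + $173.86 = $670.07
Net pay = $3,430.56 − $670.07 = $2,760.49

$2,760.49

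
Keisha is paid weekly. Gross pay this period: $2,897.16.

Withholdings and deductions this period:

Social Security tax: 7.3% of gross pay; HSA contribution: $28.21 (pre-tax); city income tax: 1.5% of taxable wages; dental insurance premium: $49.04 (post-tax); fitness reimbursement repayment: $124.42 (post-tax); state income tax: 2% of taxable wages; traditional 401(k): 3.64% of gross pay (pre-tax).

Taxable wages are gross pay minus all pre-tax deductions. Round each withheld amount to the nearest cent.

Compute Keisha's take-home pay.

$2,281.82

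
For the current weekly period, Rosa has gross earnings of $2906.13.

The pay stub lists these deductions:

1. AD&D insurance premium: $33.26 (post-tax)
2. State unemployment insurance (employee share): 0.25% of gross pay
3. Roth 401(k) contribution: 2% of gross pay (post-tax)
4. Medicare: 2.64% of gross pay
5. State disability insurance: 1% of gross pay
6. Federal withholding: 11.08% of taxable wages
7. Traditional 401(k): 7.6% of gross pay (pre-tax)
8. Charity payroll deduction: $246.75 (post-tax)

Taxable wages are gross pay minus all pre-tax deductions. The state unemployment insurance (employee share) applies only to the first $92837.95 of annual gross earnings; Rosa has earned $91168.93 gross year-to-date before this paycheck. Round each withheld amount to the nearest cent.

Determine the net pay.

$1939.65

Traditional 401(k): $2906.13 × 0.076 = $220.87
Taxable wages = $2906.13 − $220.87 = $2685.26
Federal withholding: $2685.26 × 0.1108 = $297.53
Medicare: $2906.13 × 0.0264 = $76.72
State disability insurance: $2906.13 × 0.01 = $29.06
State unemployment insurance (employee share): only $92837.95 − $91168.93 = $1669.02 of this check is subject → $1669.02 × 0.0025 = $4.17
AD&D insurance premium: $33.26
Charity payroll deduction: $246.75
Roth 401(k) contribution: $2906.13 × 0.02 = $58.12
Total deductions = $220.87 + $297.53 + $76.72 + $29.06 + $4.17 + $33.26 + $246.75 + $58.12 = $966.48
Net pay = $2906.13 − $966.48 = $1939.65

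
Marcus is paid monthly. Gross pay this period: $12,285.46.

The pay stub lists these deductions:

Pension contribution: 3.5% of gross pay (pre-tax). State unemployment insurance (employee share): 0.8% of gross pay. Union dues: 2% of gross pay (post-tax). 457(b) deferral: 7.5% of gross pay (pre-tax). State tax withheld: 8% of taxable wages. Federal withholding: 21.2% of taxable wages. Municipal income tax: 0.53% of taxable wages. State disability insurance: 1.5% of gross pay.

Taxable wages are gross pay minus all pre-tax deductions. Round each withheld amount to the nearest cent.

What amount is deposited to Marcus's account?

$7,155.10

Pension contribution: $12,285.46 × 0.035 = $429.99
457(b) deferral: $12,285.46 × 0.075 = $921.41
Pre-tax total = $429.99 + $921.41 = $1,351.40
Taxable wages = $12,285.46 − $1,351.40 = $10,934.06
Municipal income tax: $10,934.06 × 0.0053 = $57.95
State tax withheld: $10,934.06 × 0.08 = $874.72
Federal withholding: $10,934.06 × 0.212 = $2,318.02
State unemployment insurance (employee share): $12,285.46 × 0.008 = $98.28
State disability insurance: $12,285.46 × 0.015 = $184.28
Union dues: $12,285.46 × 0.02 = $245.71
Total deductions = $429.99 + $921.41 + $57.95 + $874.72 + $2,318.02 + $98.28 + $184.28 + $245.71 = $5,130.36
Net pay = $12,285.46 − $5,130.36 = $7,155.10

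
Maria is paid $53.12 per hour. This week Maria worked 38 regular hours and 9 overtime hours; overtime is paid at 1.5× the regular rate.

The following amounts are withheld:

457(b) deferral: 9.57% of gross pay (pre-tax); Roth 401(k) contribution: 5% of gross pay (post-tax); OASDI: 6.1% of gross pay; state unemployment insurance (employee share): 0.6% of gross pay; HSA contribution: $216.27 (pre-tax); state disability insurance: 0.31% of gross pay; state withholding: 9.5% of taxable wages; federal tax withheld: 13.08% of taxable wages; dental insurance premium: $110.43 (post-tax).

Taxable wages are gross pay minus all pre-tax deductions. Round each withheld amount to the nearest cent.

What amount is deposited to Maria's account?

$1308.86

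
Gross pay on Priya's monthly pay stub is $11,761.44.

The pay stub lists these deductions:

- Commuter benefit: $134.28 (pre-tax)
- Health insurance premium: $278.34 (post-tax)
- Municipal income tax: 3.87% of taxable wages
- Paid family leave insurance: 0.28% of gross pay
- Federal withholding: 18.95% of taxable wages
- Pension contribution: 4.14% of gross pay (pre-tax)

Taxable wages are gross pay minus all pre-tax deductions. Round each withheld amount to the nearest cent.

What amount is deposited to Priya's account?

Commuter benefit: $134.28
Pension contribution: $11,761.44 × 0.0414 = $486.92
Pre-tax total = $134.28 + $486.92 = $621.20
Taxable wages = $11,761.44 − $621.20 = $11,140.24
Federal withholding: $11,140.24 × 0.1895 = $2,111.08
Municipal income tax: $11,140.24 × 0.0387 = $431.13
Paid family leave insurance: $11,761.44 × 0.0028 = $32.93
Health insurance premium: $278.34
Total deductions = $134.28 + $486.92 + $2,111.08 + $431.13 + $32.93 + $278.34 = $3,474.68
Net pay = $11,761.44 − $3,474.68 = $8,286.76

$8,286.76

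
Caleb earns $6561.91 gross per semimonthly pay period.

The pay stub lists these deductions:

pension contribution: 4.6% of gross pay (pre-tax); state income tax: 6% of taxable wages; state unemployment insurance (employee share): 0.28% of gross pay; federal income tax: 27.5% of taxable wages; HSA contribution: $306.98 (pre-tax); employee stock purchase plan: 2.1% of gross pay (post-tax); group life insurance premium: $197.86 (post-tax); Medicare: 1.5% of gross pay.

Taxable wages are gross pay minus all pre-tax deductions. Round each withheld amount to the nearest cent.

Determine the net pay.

HSA contribution: $306.98
Pension contribution: $6561.91 × 0.046 = $301.85
Pre-tax total = $306.98 + $301.85 = $608.83
Taxable wages = $6561.91 − $608.83 = $5953.08
State income tax: $5953.08 × 0.06 = $357.18
Federal income tax: $5953.08 × 0.275 = $1637.10
State unemployment insurance (employee share): $6561.91 × 0.0028 = $18.37
Medicare: $6561.91 × 0.015 = $98.43
Group life insurance premium: $197.86
Employee stock purchase plan: $6561.91 × 0.021 = $137.80
Total deductions = $306.98 + $301.85 + $357.18 + $1637.10 + $18.37 + $98.43 + $197.86 + $137.80 = $3055.57
Net pay = $6561.91 − $3055.57 = $3506.34

$3506.34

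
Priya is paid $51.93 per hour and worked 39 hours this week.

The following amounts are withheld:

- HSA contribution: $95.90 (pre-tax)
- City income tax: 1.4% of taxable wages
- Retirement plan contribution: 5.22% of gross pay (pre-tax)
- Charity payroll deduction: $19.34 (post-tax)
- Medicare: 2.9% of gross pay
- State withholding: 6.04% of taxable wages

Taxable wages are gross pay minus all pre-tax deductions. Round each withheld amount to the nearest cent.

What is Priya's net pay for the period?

Gross pay: 39 × $51.93 = $2,025.27
HSA contribution: $95.90
Retirement plan contribution: $2,025.27 × 0.0522 = $105.72
Pre-tax total = $95.90 + $105.72 = $201.62
Taxable wages = $2,025.27 − $201.62 = $1,823.65
State withholding: $1,823.65 × 0.0604 = $110.15
City income tax: $1,823.65 × 0.014 = $25.53
Medicare: $2,025.27 × 0.029 = $58.73
Charity payroll deduction: $19.34
Total deductions = $95.90 + $105.72 + $110.15 + $25.53 + $58.73 + $19.34 = $415.37
Net pay = $2,025.27 − $415.37 = $1,609.90

$1,609.90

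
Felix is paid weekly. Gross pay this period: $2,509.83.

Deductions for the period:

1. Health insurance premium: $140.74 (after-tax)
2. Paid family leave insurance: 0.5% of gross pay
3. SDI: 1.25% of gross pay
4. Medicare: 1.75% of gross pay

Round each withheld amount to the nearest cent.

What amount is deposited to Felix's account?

$2,281.25

Paid family leave insurance: $2,509.83 × 0.005 = $12.55
SDI: $2,509.83 × 0.0125 = $31.37
Medicare: $2,509.83 × 0.0175 = $43.92
Health insurance premium: $140.74
Total deductions = $12.55 + $31.37 + $43.92 + $140.74 = $228.58
Net pay = $2,509.83 − $228.58 = $2,281.25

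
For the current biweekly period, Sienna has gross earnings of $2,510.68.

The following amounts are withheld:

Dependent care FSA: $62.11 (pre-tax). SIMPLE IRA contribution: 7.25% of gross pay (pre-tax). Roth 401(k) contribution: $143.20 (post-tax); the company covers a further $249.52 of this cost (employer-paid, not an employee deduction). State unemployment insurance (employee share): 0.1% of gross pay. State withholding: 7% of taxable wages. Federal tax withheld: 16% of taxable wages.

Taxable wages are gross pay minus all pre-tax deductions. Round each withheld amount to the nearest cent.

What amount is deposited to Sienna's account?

$1,599.53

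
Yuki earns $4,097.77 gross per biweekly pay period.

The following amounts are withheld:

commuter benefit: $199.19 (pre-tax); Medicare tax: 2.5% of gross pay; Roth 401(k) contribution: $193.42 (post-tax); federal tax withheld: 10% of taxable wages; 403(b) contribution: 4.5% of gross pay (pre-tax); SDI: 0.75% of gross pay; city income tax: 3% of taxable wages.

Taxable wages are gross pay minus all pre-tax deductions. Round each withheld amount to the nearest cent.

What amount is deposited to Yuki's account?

$2,904.74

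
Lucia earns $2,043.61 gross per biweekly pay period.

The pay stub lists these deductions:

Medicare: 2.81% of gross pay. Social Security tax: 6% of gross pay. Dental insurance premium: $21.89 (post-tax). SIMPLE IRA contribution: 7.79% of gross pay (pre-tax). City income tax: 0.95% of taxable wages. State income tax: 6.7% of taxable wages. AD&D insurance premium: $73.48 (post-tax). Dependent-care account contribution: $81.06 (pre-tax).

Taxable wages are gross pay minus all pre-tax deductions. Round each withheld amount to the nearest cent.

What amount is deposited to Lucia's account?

$1,389.98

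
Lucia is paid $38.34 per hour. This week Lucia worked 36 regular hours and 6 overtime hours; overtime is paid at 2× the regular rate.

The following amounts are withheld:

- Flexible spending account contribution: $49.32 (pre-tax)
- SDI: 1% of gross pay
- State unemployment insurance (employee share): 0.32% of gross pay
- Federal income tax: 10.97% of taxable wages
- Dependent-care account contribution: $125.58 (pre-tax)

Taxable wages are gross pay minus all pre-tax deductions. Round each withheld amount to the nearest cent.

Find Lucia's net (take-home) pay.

Regular pay: 36 × $38.34 = $1380.24
Overtime pay: 6 × $38.34 × 2 = $460.08
Gross pay = $1380.24 + $460.08 = $1840.32
Dependent-care account contribution: $125.58
Flexible spending account contribution: $49.32
Pre-tax total = $125.58 + $49.32 = $174.90
Taxable wages = $1840.32 − $174.90 = $1665.42
Federal income tax: $1665.42 × 0.1097 = $182.70
State unemployment insurance (employee share): $1840.32 × 0.0032 = $5.89
SDI: $1840.32 × 0.01 = $18.40
Total deductions = $125.58 + $49.32 + $182.70 + $5.89 + $18.40 = $381.89
Net pay = $1840.32 − $381.89 = $1458.43

$1458.43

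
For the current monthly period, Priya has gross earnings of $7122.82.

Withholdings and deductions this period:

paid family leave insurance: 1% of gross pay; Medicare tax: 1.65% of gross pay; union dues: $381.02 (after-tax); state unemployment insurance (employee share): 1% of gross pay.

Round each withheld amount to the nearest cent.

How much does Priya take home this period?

Paid family leave insurance: $7122.82 × 0.01 = $71.23
Medicare tax: $7122.82 × 0.0165 = $117.53
State unemployment insurance (employee share): $7122.82 × 0.01 = $71.23
Union dues: $381.02
Total deductions = $71.23 + $117.53 + $71.23 + $381.02 = $641.01
Net pay = $7122.82 − $641.01 = $6481.81

$6481.81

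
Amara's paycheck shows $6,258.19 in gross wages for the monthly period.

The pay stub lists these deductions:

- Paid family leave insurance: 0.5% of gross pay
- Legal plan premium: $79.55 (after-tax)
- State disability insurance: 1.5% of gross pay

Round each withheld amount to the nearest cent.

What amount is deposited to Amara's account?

$6,053.48

State disability insurance: $6,258.19 × 0.015 = $93.87
Paid family leave insurance: $6,258.19 × 0.005 = $31.29
Legal plan premium: $79.55
Total deductions = $93.87 + $31.29 + $79.55 = $204.71
Net pay = $6,258.19 − $204.71 = $6,053.48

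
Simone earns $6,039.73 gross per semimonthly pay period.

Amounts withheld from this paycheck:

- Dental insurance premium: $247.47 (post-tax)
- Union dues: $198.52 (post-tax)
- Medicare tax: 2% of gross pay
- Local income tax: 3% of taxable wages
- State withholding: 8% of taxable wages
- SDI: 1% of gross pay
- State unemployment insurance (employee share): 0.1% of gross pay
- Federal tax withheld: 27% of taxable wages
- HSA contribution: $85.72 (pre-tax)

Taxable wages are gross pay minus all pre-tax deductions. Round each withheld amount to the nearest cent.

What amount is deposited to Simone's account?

$3,058.27

HSA contribution: $85.72
Taxable wages = $6,039.73 − $85.72 = $5,954.01
Local income tax: $5,954.01 × 0.03 = $178.62
Federal tax withheld: $5,954.01 × 0.27 = $1,607.58
State withholding: $5,954.01 × 0.08 = $476.32
SDI: $6,039.73 × 0.01 = $60.40
Medicare tax: $6,039.73 × 0.02 = $120.79
State unemployment insurance (employee share): $6,039.73 × 0.001 = $6.04
Dental insurance premium: $247.47
Union dues: $198.52
Total deductions = $85.72 + $178.62 + $1,607.58 + $476.32 + $60.40 + $120.79 + $6.04 + $247.47 + $198.52 = $2,981.46
Net pay = $6,039.73 − $2,981.46 = $3,058.27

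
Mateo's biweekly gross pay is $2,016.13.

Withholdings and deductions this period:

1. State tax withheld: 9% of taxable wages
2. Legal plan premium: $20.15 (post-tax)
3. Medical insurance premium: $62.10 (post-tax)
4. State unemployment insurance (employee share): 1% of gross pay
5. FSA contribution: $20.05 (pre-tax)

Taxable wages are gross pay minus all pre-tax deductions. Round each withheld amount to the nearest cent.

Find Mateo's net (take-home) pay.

$1,714.02

FSA contribution: $20.05
Taxable wages = $2,016.13 − $20.05 = $1,996.08
State tax withheld: $1,996.08 × 0.09 = $179.65
State unemployment insurance (employee share): $2,016.13 × 0.01 = $20.16
Medical insurance premium: $62.10
Legal plan premium: $20.15
Total deductions = $20.05 + $179.65 + $20.16 + $62.10 + $20.15 = $302.11
Net pay = $2,016.13 − $302.11 = $1,714.02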